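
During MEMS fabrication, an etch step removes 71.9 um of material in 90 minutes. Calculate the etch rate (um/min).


Step 1: Etch rate = depth / time
Step 2: rate = 71.9 / 90
rate = 0.799 um/min


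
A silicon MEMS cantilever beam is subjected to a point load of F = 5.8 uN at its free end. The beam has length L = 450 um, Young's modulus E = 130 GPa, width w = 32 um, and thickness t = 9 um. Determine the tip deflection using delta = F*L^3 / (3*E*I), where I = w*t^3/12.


Step 1: Calculate the second moment of area.
I = w * t^3 / 12 = 32 * 9^3 / 12 = 1944.0 um^4
Step 2: Convert E to consistent units (1 GPa = 1000 uN/um^2).
E = 130 GPa = 130000 uN/um^2
Step 3: Calculate tip deflection.
delta = F * L^3 / (3 * E * I)
delta = 5.8 * 450^3 / (3 * 130000 * 1944.0)
delta = 0.6971 um


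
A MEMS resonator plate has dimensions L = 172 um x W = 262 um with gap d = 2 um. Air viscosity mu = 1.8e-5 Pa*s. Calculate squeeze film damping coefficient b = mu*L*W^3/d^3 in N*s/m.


Step 1: Convert to SI.
L = 172e-6 m, W = 262e-6 m, d = 2e-6 m
Step 2: W^3 = (262e-6)^3 = 1.80e-11 m^3
Step 3: d^3 = (2e-6)^3 = 8.00e-18 m^3
Step 4: b = 1.8e-5 * 172e-6 * 1.80e-11 / 8.00e-18
b = 6.96e-03 N*s/m


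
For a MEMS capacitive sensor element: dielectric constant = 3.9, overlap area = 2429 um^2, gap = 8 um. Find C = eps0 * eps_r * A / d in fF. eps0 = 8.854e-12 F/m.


Step 1: Convert area to m^2: A = 2429e-12 m^2
Step 2: Convert gap to m: d = 8e-6 m
Step 3: C = eps0 * eps_r * A / d
C = 8.854e-12 * 3.9 * 2429e-12 / 8e-6
Step 4: Convert to fF (multiply by 1e15).
C = 10.48 fF


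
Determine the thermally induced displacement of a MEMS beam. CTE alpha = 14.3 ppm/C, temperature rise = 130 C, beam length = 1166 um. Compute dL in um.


Step 1: Convert CTE: alpha = 14.3 ppm/C = 14.3e-6 /C
Step 2: dL = 14.3e-6 * 130 * 1166
dL = 2.1676 um


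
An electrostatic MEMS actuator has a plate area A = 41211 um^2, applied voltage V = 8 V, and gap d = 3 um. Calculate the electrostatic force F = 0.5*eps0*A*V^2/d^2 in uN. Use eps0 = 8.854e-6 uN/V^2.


Step 1: Identify parameters.
eps0 = 8.854e-6 uN/V^2, A = 41211 um^2, V = 8 V, d = 3 um
Step 2: Compute V^2 = 8^2 = 64
Step 3: Compute d^2 = 3^2 = 9
Step 4: F = 0.5 * 8.854e-6 * 41211 * 64 / 9
F = 1.297 uN


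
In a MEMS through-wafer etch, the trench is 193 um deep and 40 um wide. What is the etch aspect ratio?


Step 1: AR = depth / width
Step 2: AR = 193 / 40
AR = 4.8


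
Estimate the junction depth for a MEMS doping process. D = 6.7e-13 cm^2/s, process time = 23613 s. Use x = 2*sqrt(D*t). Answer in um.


Step 1: Compute D*t = 6.7e-13 * 23613 = 1.582071e-08 cm^2
Step 2: sqrt(D*t) = 1.2578e-04 cm
Step 3: x = 2 * 1.2578e-04 cm = 2.5156e-04 cm
Step 4: Convert to um (1 cm = 1e4 um): x = 2.516 um


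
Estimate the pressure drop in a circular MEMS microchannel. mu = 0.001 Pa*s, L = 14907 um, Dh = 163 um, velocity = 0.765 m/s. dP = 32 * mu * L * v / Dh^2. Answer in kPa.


Step 1: Convert to SI: L = 14907e-6 m, Dh = 163e-6 m
Step 2: dP = 32 * 0.001 * 14907e-6 * 0.765 / (163e-6)^2
Step 3: dP = 13734.93 Pa
Step 4: Convert to kPa: dP = 13.73 kPa


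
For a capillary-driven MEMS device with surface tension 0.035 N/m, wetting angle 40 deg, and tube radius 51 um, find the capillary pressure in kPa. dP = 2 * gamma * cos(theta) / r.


Step 1: cos(40 deg) = 0.766
Step 2: Convert r to m: r = 51e-6 m
Step 3: dP = 2 * 0.035 * 0.766 / 51e-6 = 1051.4 Pa
Step 4: Convert Pa to kPa (divide by 1000).
dP = 1.05 kPa


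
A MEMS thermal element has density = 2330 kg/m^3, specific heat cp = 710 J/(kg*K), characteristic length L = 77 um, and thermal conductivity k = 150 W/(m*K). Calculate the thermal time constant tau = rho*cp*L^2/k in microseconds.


Step 1: Convert L to m: L = 77e-6 m
Step 2: L^2 = (77e-6)^2 = 5.929e-09 m^2
Step 3: tau = 2330 * 710 * 5.929e-09 / 150 = 6.538896e-05 s
Step 4: Convert to microseconds (multiply by 1e6).
tau = 65.389 us


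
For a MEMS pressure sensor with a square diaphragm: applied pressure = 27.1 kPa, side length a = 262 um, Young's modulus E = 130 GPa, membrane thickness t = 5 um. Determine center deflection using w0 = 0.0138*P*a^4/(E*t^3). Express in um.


Step 1: Convert pressure to compatible units (E is in GPa, so P in GPa).
P = 27.1 kPa = 27.1e-6 GPa
Step 2: Compute numerator: 0.0138 * P * a^4.
a^4 = 262^4 = 4711998736
numerator = 0.0138 * 27.1e-6 * 4711998736 = 1.76219e+03
Step 3: Compute denominator: E * t^3 = 130 * 5^3 = 16250
Step 4: w0 = numerator / denominator = 1.76219e+03 / 16250 = 0.1084 um


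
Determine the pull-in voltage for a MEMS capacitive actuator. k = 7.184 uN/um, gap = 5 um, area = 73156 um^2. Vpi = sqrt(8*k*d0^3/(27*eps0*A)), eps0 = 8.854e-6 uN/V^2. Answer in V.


Step 1: Compute numerator: 8 * k * d0^3 = 8 * 7.184 * 5^3 = 7184.0
Step 2: Compute denominator: 27 * eps0 * A = 27 * 8.854e-6 * 73156 = 17.488527
Step 3: Vpi = sqrt(7184.0 / 17.488527)
Vpi = 20.27 V


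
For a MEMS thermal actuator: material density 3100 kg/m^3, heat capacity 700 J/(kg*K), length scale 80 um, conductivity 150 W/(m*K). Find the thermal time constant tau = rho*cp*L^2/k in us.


Step 1: Convert L to m: L = 80e-6 m
Step 2: L^2 = (80e-6)^2 = 6.4e-09 m^2
Step 3: tau = 3100 * 700 * 6.4e-09 / 150 = 9.258667e-05 s
Step 4: Convert to microseconds (multiply by 1e6).
tau = 92.587 us


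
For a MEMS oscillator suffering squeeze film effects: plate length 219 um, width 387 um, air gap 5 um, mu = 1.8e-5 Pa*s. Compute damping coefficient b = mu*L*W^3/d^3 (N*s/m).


Step 1: Convert to SI.
L = 219e-6 m, W = 387e-6 m, d = 5e-6 m
Step 2: W^3 = (387e-6)^3 = 5.80e-11 m^3
Step 3: d^3 = (5e-6)^3 = 1.25e-16 m^3
Step 4: b = 1.8e-5 * 219e-6 * 5.80e-11 / 1.25e-16
b = 1.83e-03 N*s/m


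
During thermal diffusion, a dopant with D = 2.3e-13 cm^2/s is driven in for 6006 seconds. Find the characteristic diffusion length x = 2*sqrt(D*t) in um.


Step 1: Compute D*t = 2.3e-13 * 6006 = 1.38138e-09 cm^2
Step 2: sqrt(D*t) = 3.7167e-05 cm
Step 3: x = 2 * 3.7167e-05 cm = 7.4334e-05 cm
Step 4: Convert to um (1 cm = 1e4 um): x = 0.743 um


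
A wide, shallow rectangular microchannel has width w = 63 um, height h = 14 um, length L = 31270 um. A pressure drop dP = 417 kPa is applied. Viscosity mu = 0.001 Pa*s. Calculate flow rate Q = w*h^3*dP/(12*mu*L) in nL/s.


Step 1: Convert all dimensions to SI (meters).
w = 63e-6 m, h = 14e-6 m, L = 31270e-6 m, dP = 417e3 Pa
Step 2: Q = w * h^3 * dP / (12 * mu * L)
Q = 63e-6 * (14e-6)^3 * 417e3 / (12 * 0.001 * 31270e-6) = 1.9211071e-10 m^3/s
Step 3: Convert Q from m^3/s to nL/s (1 m^3 = 1e12 nL, so multiply by 1e12).
Q = 192.111 nL/s


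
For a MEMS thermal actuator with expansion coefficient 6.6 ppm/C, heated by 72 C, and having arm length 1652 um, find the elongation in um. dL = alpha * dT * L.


Step 1: Convert CTE: alpha = 6.6 ppm/C = 6.6e-6 /C
Step 2: dL = 6.6e-6 * 72 * 1652
dL = 0.785 um


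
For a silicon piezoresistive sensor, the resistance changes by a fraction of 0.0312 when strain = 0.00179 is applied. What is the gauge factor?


Step 1: Identify values.
dR/R = 0.0312, strain = 0.00179
Step 2: GF = (dR/R) / strain = 0.0312 / 0.00179
GF = 17.4


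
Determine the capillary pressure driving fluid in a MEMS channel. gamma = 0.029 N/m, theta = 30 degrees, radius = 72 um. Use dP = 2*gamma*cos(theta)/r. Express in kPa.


Step 1: cos(30 deg) = 0.866
Step 2: Convert r to m: r = 72e-6 m
Step 3: dP = 2 * 0.029 * 0.866 / 72e-6 = 697.6 Pa
Step 4: Convert Pa to kPa (divide by 1000).
dP = 0.7 kPa


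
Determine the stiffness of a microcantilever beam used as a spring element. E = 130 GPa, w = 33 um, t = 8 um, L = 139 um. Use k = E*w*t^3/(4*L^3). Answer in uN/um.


Step 1: Convert E to consistent units (1 GPa = 1000 uN/um^2).
E = 130 GPa = 130000 uN/um^2
Step 2: Compute t^3 = 8^3 = 512
Step 3: Compute L^3 = 139^3 = 2685619
Step 4: k = 130000 * 33 * 512 / (4 * 2685619)
k = 204.4668 uN/um


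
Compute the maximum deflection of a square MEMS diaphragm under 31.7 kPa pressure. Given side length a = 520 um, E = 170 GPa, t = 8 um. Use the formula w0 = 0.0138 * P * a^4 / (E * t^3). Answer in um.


Step 1: Convert pressure to compatible units (E is in GPa, so P in GPa).
P = 31.7 kPa = 31.7e-6 GPa
Step 2: Compute numerator: 0.0138 * P * a^4.
a^4 = 520^4 = 73116160000
numerator = 0.0138 * 31.7e-6 * 73116160000 = 3.19854e+04
Step 3: Compute denominator: E * t^3 = 170 * 8^3 = 87040
Step 4: w0 = numerator / denominator = 3.19854e+04 / 87040 = 0.3675 um


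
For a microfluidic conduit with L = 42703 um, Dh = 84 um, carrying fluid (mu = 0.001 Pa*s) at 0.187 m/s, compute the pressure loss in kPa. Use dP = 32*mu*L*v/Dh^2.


Step 1: Convert to SI: L = 42703e-6 m, Dh = 84e-6 m
Step 2: dP = 32 * 0.001 * 42703e-6 * 0.187 / (84e-6)^2
Step 3: dP = 36215.24 Pa
Step 4: Convert to kPa: dP = 36.22 kPa


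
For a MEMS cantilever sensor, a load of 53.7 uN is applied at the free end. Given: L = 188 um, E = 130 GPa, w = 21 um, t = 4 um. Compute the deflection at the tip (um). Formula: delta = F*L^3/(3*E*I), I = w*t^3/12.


Step 1: Calculate the second moment of area.
I = w * t^3 / 12 = 21 * 4^3 / 12 = 112.0 um^4
Step 2: Convert E to consistent units (1 GPa = 1000 uN/um^2).
E = 130 GPa = 130000 uN/um^2
Step 3: Calculate tip deflection.
delta = F * L^3 / (3 * E * I)
delta = 53.7 * 188^3 / (3 * 130000 * 112.0)
delta = 8.1689 um


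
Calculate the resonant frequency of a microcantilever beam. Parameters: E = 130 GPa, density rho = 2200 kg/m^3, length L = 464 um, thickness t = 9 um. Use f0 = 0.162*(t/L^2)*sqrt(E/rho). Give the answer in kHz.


Step 1: Convert units to SI.
t_SI = 9e-6 m, L_SI = 464e-6 m
Step 2: Calculate sqrt(E/rho).
sqrt(130e9 / 2200) = 7687.06 m/s
Step 3: Compute f0.
f0 = 0.162 * 9e-6 / (464e-6)^2 * 7687.06 = 52057.3 Hz = 52.06 kHz


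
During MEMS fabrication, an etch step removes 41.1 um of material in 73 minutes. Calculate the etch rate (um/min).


Step 1: Etch rate = depth / time
Step 2: rate = 41.1 / 73
rate = 0.563 um/min


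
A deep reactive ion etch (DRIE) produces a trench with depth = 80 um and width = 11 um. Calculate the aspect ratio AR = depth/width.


Step 1: AR = depth / width
Step 2: AR = 80 / 11
AR = 7.3


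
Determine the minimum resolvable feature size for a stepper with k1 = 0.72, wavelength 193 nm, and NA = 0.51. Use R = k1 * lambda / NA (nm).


Step 1: Identify values: k1 = 0.72, lambda = 193 nm, NA = 0.51
Step 2: R = k1 * lambda / NA
R = 0.72 * 193 / 0.51
R = 272.5 nm


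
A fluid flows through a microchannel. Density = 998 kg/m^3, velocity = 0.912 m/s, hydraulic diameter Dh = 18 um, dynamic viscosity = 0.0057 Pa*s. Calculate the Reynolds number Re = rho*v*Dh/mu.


Step 1: Convert Dh to meters: Dh = 18e-6 m
Step 2: Re = rho * v * Dh / mu
Re = 998 * 0.912 * 18e-6 / 0.0057
Re = 2.874


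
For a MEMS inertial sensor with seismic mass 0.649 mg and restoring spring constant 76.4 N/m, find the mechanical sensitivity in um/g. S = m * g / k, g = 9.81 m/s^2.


Step 1: Convert mass: m = 0.649 mg = 6.49e-07 kg
Step 2: S = m * g / k = 6.49e-07 * 9.81 / 76.4
Step 3: S = 8.33e-08 m/g
Step 4: Convert to um/g: S = 0.083 um/g


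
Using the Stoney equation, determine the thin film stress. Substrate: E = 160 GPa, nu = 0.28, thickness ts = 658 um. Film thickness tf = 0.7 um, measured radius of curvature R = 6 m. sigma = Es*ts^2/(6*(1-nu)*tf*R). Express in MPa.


Step 1: Compute numerator: Es * ts^2 = 160 * 658^2 = 69274240 (GPa*um^2)
Step 2: Compute denominator (R in um): 6*(1-nu)*tf*R = 6*0.72*0.7*6e6 = 18144000.0 (um^2)
Step 3: sigma (GPa) = 69274240 / 18144000.0 = 3.818025e+00 GPa
Step 4: Convert to MPa (x1000): sigma = 3818.0 MPa


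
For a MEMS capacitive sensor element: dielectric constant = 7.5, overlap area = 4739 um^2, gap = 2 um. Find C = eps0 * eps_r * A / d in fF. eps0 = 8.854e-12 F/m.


Step 1: Convert area to m^2: A = 4739e-12 m^2
Step 2: Convert gap to m: d = 2e-6 m
Step 3: C = eps0 * eps_r * A / d
C = 8.854e-12 * 7.5 * 4739e-12 / 2e-6
Step 4: Convert to fF (multiply by 1e15).
C = 157.35 fF


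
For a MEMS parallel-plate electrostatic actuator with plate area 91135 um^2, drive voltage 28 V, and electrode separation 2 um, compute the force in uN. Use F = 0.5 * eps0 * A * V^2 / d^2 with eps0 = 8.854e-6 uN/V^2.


Step 1: Identify parameters.
eps0 = 8.854e-6 uN/V^2, A = 91135 um^2, V = 28 V, d = 2 um
Step 2: Compute V^2 = 28^2 = 784
Step 3: Compute d^2 = 2^2 = 4
Step 4: F = 0.5 * 8.854e-6 * 91135 * 784 / 4
F = 79.077 uN


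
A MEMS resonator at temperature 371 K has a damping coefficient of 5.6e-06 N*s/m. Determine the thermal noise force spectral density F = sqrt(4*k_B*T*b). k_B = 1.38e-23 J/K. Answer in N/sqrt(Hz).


Step 1: Compute 4 * k_B * T * b
= 4 * 1.38e-23 * 371 * 5.6e-06
= 1.1468e-25 N^2/Hz
Step 2: F_noise = sqrt(1.1468e-25)
F_noise = 3.39e-13 N/sqrt(Hz)


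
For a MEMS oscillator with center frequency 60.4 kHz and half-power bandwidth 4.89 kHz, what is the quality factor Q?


Step 1: Q = f0 / bandwidth
Step 2: Q = 60.4 / 4.89
Q = 12.4


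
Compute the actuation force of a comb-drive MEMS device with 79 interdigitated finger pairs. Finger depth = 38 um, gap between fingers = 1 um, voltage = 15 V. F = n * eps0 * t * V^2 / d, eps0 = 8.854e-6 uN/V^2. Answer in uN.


Step 1: Parameters: n=79, eps0=8.854e-6 uN/V^2, t=38 um, V=15 V, d=1 um
Step 2: V^2 = 225
Step 3: F = 79 * 8.854e-6 * 38 * 225 / 1
F = 5.98 uN


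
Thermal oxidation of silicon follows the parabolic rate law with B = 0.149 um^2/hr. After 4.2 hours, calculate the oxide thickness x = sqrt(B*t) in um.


Step 1: Compute B*t = 0.149 * 4.2 = 0.6258
Step 2: x = sqrt(0.6258)
x = 0.791 um


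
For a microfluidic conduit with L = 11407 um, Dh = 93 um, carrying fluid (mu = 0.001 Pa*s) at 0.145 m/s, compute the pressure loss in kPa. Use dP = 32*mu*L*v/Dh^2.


Step 1: Convert to SI: L = 11407e-6 m, Dh = 93e-6 m
Step 2: dP = 32 * 0.001 * 11407e-6 * 0.145 / (93e-6)^2
Step 3: dP = 6119.61 Pa
Step 4: Convert to kPa: dP = 6.12 kPa


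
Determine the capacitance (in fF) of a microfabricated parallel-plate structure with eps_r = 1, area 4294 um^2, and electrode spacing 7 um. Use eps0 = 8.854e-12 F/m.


Step 1: Convert area to m^2: A = 4294e-12 m^2
Step 2: Convert gap to m: d = 7e-6 m
Step 3: C = eps0 * eps_r * A / d
C = 8.854e-12 * 1 * 4294e-12 / 7e-6
Step 4: Convert to fF (multiply by 1e15).
C = 5.43 fF


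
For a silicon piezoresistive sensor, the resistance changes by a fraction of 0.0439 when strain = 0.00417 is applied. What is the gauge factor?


Step 1: Identify values.
dR/R = 0.0439, strain = 0.00417
Step 2: GF = (dR/R) / strain = 0.0439 / 0.00417
GF = 10.5


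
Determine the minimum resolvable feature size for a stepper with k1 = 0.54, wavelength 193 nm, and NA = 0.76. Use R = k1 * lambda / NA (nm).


Step 1: Identify values: k1 = 0.54, lambda = 193 nm, NA = 0.76
Step 2: R = k1 * lambda / NA
R = 0.54 * 193 / 0.76
R = 137.1 nm


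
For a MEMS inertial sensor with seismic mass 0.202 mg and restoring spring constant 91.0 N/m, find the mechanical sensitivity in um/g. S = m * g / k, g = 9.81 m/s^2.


Step 1: Convert mass: m = 0.202 mg = 2.02e-07 kg
Step 2: S = m * g / k = 2.02e-07 * 9.81 / 91.0
Step 3: S = 2.18e-08 m/g
Step 4: Convert to um/g: S = 0.022 um/g


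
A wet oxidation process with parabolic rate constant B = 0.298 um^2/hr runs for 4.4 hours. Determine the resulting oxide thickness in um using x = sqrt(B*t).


Step 1: Compute B*t = 0.298 * 4.4 = 1.3112
Step 2: x = sqrt(1.3112)
x = 1.145 um


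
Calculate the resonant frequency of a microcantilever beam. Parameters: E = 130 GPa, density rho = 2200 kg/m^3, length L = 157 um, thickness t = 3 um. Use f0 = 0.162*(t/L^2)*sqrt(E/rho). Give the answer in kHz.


Step 1: Convert units to SI.
t_SI = 3e-6 m, L_SI = 157e-6 m
Step 2: Calculate sqrt(E/rho).
sqrt(130e9 / 2200) = 7687.06 m/s
Step 3: Compute f0.
f0 = 0.162 * 3e-6 / (157e-6)^2 * 7687.06 = 151564.4 Hz = 151.56 kHz


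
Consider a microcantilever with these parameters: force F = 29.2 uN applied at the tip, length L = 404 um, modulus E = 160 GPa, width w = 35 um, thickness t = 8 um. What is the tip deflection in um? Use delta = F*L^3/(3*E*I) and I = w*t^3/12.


Step 1: Calculate the second moment of area.
I = w * t^3 / 12 = 35 * 8^3 / 12 = 1493.3333 um^4
Step 2: Convert E to consistent units (1 GPa = 1000 uN/um^2).
E = 160 GPa = 160000 uN/um^2
Step 3: Calculate tip deflection.
delta = F * L^3 / (3 * E * I)
delta = 29.2 * 404^3 / (3 * 160000 * 1493.3333)
delta = 2.6861 um


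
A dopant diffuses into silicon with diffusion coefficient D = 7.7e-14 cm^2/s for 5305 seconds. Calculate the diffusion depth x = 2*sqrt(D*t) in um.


Step 1: Compute D*t = 7.7e-14 * 5305 = 4.08485e-10 cm^2
Step 2: sqrt(D*t) = 2.0211e-05 cm
Step 3: x = 2 * 2.0211e-05 cm = 4.0422e-05 cm
Step 4: Convert to um (1 cm = 1e4 um): x = 0.404 um


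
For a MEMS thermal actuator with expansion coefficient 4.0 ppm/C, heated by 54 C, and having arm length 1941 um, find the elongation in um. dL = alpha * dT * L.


Step 1: Convert CTE: alpha = 4.0 ppm/C = 4.0e-6 /C
Step 2: dL = 4.0e-6 * 54 * 1941
dL = 0.4193 um


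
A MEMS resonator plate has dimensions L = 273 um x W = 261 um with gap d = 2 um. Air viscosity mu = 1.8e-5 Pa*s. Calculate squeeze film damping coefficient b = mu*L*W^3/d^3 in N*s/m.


Step 1: Convert to SI.
L = 273e-6 m, W = 261e-6 m, d = 2e-6 m
Step 2: W^3 = (261e-6)^3 = 1.78e-11 m^3
Step 3: d^3 = (2e-6)^3 = 8.00e-18 m^3
Step 4: b = 1.8e-5 * 273e-6 * 1.78e-11 / 8.00e-18
b = 1.09e-02 N*s/m


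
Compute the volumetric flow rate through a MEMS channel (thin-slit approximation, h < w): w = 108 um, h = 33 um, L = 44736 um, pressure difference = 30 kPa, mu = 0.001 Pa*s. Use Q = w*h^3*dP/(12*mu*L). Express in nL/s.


Step 1: Convert all dimensions to SI (meters).
w = 108e-6 m, h = 33e-6 m, L = 44736e-6 m, dP = 30e3 Pa
Step 2: Q = w * h^3 * dP / (12 * mu * L)
Q = 108e-6 * (33e-6)^3 * 30e3 / (12 * 0.001 * 44736e-6) = 2.1689445e-10 m^3/s
Step 3: Convert Q from m^3/s to nL/s (1 m^3 = 1e12 nL, so multiply by 1e12).
Q = 216.894 nL/s


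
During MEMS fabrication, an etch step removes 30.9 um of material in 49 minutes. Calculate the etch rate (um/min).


Step 1: Etch rate = depth / time
Step 2: rate = 30.9 / 49
rate = 0.631 um/min


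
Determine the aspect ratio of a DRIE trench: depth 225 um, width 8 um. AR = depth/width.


Step 1: AR = depth / width
Step 2: AR = 225 / 8
AR = 28.1


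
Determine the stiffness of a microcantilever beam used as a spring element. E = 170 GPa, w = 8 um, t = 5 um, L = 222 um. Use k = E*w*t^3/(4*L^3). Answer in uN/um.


Step 1: Convert E to consistent units (1 GPa = 1000 uN/um^2).
E = 170 GPa = 170000 uN/um^2
Step 2: Compute t^3 = 5^3 = 125
Step 3: Compute L^3 = 222^3 = 10941048
Step 4: k = 170000 * 8 * 125 / (4 * 10941048)
k = 3.8845 uN/um


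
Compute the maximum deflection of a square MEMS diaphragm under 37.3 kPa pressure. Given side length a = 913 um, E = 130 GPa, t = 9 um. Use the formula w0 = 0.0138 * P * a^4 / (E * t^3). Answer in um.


Step 1: Convert pressure to compatible units (E is in GPa, so P in GPa).
P = 37.3 kPa = 37.3e-6 GPa
Step 2: Compute numerator: 0.0138 * P * a^4.
a^4 = 913^4 = 694837277761
numerator = 0.0138 * 37.3e-6 * 694837277761 = 3.57661e+05
Step 3: Compute denominator: E * t^3 = 130 * 9^3 = 94770
Step 4: w0 = numerator / denominator = 3.57661e+05 / 94770 = 3.774 um


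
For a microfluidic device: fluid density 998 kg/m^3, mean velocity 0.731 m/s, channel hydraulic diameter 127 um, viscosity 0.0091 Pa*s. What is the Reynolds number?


Step 1: Convert Dh to meters: Dh = 127e-6 m
Step 2: Re = rho * v * Dh / mu
Re = 998 * 0.731 * 127e-6 / 0.0091
Re = 10.181


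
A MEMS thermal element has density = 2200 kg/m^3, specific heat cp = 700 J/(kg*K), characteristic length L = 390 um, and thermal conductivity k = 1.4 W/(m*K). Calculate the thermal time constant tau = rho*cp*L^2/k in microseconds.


Step 1: Convert L to m: L = 390e-6 m
Step 2: L^2 = (390e-6)^2 = 1.521e-07 m^2
Step 3: tau = 2200 * 700 * 1.521e-07 / 1.4 = 1.6731e-01 s
Step 4: Convert to microseconds (multiply by 1e6).
tau = 167310.0 us


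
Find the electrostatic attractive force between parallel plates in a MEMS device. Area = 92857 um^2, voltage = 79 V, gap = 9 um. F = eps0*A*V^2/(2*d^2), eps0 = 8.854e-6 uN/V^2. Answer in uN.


Step 1: Identify parameters.
eps0 = 8.854e-6 uN/V^2, A = 92857 um^2, V = 79 V, d = 9 um
Step 2: Compute V^2 = 79^2 = 6241
Step 3: Compute d^2 = 9^2 = 81
Step 4: F = 0.5 * 8.854e-6 * 92857 * 6241 / 81
F = 31.673 uN


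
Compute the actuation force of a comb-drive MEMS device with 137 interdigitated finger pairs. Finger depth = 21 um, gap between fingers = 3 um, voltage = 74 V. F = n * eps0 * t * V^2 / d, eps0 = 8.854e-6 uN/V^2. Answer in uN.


Step 1: Parameters: n=137, eps0=8.854e-6 uN/V^2, t=21 um, V=74 V, d=3 um
Step 2: V^2 = 5476
Step 3: F = 137 * 8.854e-6 * 21 * 5476 / 3
F = 46.497 uN


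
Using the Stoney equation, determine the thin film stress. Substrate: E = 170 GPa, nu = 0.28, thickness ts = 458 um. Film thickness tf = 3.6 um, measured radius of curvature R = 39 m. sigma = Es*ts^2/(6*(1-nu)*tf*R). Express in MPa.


Step 1: Compute numerator: Es * ts^2 = 170 * 458^2 = 35659880 (GPa*um^2)
Step 2: Compute denominator (R in um): 6*(1-nu)*tf*R = 6*0.72*3.6*39e6 = 606528000.0 (um^2)
Step 3: sigma (GPa) = 35659880 / 606528000.0 = 5.8793e-02 GPa
Step 4: Convert to MPa (x1000): sigma = 58.8 MPa


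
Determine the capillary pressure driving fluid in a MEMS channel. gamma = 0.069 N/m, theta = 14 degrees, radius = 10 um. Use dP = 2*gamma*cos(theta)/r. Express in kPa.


Step 1: cos(14 deg) = 0.9703
Step 2: Convert r to m: r = 10e-6 m
Step 3: dP = 2 * 0.069 * 0.9703 / 10e-6 = 13390.1 Pa
Step 4: Convert Pa to kPa (divide by 1000).
dP = 13.39 kPa


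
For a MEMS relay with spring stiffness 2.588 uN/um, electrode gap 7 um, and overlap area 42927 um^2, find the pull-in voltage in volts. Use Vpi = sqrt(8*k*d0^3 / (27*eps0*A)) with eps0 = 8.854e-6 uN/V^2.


Step 1: Compute numerator: 8 * k * d0^3 = 8 * 2.588 * 7^3 = 7101.472
Step 2: Compute denominator: 27 * eps0 * A = 27 * 8.854e-6 * 42927 = 10.262043
Step 3: Vpi = sqrt(7101.472 / 10.262043)
Vpi = 26.31 V


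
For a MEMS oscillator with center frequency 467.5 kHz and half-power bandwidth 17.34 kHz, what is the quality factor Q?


Step 1: Q = f0 / bandwidth
Step 2: Q = 467.5 / 17.34
Q = 27.0


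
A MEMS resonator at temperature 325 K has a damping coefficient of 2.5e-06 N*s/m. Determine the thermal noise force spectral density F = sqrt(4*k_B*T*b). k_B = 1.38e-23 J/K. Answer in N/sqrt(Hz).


Step 1: Compute 4 * k_B * T * b
= 4 * 1.38e-23 * 325 * 2.5e-06
= 4.4850e-26 N^2/Hz
Step 2: F_noise = sqrt(4.4850e-26)
F_noise = 2.12e-13 N/sqrt(Hz)


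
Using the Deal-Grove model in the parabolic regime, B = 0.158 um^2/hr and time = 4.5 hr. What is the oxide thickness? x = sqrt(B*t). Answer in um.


Step 1: Compute B*t = 0.158 * 4.5 = 0.711
Step 2: x = sqrt(0.711)
x = 0.843 um


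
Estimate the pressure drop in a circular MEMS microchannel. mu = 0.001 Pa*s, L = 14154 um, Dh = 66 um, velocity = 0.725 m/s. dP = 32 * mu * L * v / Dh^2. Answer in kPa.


Step 1: Convert to SI: L = 14154e-6 m, Dh = 66e-6 m
Step 2: dP = 32 * 0.001 * 14154e-6 * 0.725 / (66e-6)^2
Step 3: dP = 75384.02 Pa
Step 4: Convert to kPa: dP = 75.38 kPa


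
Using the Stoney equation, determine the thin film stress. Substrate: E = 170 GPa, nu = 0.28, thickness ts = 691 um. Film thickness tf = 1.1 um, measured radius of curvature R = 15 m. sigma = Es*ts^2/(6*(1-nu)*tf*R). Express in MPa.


Step 1: Compute numerator: Es * ts^2 = 170 * 691^2 = 81171770 (GPa*um^2)
Step 2: Compute denominator (R in um): 6*(1-nu)*tf*R = 6*0.72*1.1*15e6 = 71280000.0 (um^2)
Step 3: sigma (GPa) = 81171770 / 71280000.0 = 1.138773e+00 GPa
Step 4: Convert to MPa (x1000): sigma = 1138.8 MPa


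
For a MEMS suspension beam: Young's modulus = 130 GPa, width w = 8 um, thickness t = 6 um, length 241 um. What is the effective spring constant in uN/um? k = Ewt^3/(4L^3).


Step 1: Convert E to consistent units (1 GPa = 1000 uN/um^2).
E = 130 GPa = 130000 uN/um^2
Step 2: Compute t^3 = 6^3 = 216
Step 3: Compute L^3 = 241^3 = 13997521
Step 4: k = 130000 * 8 * 216 / (4 * 13997521)
k = 4.0121 uN/um


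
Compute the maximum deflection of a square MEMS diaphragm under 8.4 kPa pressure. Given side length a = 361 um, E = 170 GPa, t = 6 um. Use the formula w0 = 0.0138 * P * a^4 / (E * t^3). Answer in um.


Step 1: Convert pressure to compatible units (E is in GPa, so P in GPa).
P = 8.4 kPa = 8.4e-6 GPa
Step 2: Compute numerator: 0.0138 * P * a^4.
a^4 = 361^4 = 16983563041
numerator = 0.0138 * 8.4e-6 * 16983563041 = 1.9687e+03
Step 3: Compute denominator: E * t^3 = 170 * 6^3 = 36720
Step 4: w0 = numerator / denominator = 1.9687e+03 / 36720 = 0.0536 um


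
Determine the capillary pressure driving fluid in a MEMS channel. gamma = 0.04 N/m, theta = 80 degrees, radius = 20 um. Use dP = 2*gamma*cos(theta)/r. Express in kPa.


Step 1: cos(80 deg) = 0.1736
Step 2: Convert r to m: r = 20e-6 m
Step 3: dP = 2 * 0.04 * 0.1736 / 20e-6 = 694.4 Pa
Step 4: Convert Pa to kPa (divide by 1000).
dP = 0.69 kPa


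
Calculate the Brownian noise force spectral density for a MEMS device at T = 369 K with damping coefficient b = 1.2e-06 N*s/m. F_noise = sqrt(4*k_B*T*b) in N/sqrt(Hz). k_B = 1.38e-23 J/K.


Step 1: Compute 4 * k_B * T * b
= 4 * 1.38e-23 * 369 * 1.2e-06
= 2.4443e-26 N^2/Hz
Step 2: F_noise = sqrt(2.4443e-26)
F_noise = 1.56e-13 N/sqrt(Hz)


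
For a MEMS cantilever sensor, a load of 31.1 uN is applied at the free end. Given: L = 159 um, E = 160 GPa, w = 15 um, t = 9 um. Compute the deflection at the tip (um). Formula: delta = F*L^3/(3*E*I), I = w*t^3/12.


Step 1: Calculate the second moment of area.
I = w * t^3 / 12 = 15 * 9^3 / 12 = 911.25 um^4
Step 2: Convert E to consistent units (1 GPa = 1000 uN/um^2).
E = 160 GPa = 160000 uN/um^2
Step 3: Calculate tip deflection.
delta = F * L^3 / (3 * E * I)
delta = 31.1 * 159^3 / (3 * 160000 * 911.25)
delta = 0.2858 um


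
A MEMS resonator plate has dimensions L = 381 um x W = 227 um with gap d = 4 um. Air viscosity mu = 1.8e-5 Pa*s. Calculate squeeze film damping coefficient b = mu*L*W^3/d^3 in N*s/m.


Step 1: Convert to SI.
L = 381e-6 m, W = 227e-6 m, d = 4e-6 m
Step 2: W^3 = (227e-6)^3 = 1.17e-11 m^3
Step 3: d^3 = (4e-6)^3 = 6.40e-17 m^3
Step 4: b = 1.8e-5 * 381e-6 * 1.17e-11 / 6.40e-17
b = 1.25e-03 N*s/m


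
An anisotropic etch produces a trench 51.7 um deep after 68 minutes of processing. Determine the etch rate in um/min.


Step 1: Etch rate = depth / time
Step 2: rate = 51.7 / 68
rate = 0.76 um/min


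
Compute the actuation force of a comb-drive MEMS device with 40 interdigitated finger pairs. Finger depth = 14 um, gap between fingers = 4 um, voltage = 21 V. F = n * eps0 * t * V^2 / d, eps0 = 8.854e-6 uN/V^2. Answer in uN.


Step 1: Parameters: n=40, eps0=8.854e-6 uN/V^2, t=14 um, V=21 V, d=4 um
Step 2: V^2 = 441
Step 3: F = 40 * 8.854e-6 * 14 * 441 / 4
F = 0.547 uN


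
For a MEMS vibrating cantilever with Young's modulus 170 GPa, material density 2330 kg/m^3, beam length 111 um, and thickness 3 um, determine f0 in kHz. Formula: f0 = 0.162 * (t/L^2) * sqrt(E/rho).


Step 1: Convert units to SI.
t_SI = 3e-6 m, L_SI = 111e-6 m
Step 2: Calculate sqrt(E/rho).
sqrt(170e9 / 2330) = 8541.74 m/s
Step 3: Compute f0.
f0 = 0.162 * 3e-6 / (111e-6)^2 * 8541.74 = 336927.7 Hz = 336.93 kHz


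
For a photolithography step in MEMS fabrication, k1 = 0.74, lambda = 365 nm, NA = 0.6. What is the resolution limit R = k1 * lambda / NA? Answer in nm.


Step 1: Identify values: k1 = 0.74, lambda = 365 nm, NA = 0.6
Step 2: R = k1 * lambda / NA
R = 0.74 * 365 / 0.6
R = 450.2 nm


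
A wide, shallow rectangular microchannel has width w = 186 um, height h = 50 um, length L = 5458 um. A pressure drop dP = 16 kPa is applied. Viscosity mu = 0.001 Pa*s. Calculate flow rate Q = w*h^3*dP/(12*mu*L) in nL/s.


Step 1: Convert all dimensions to SI (meters).
w = 186e-6 m, h = 50e-6 m, L = 5458e-6 m, dP = 16e3 Pa
Step 2: Q = w * h^3 * dP / (12 * mu * L)
Q = 186e-6 * (50e-6)^3 * 16e3 / (12 * 0.001 * 5458e-6) = 5.67973617e-09 m^3/s
Step 3: Convert Q from m^3/s to nL/s (1 m^3 = 1e12 nL, so multiply by 1e12).
Q = 5679.736 nL/s


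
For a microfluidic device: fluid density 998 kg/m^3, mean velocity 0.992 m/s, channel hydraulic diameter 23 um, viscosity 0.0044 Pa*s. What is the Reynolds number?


Step 1: Convert Dh to meters: Dh = 23e-6 m
Step 2: Re = rho * v * Dh / mu
Re = 998 * 0.992 * 23e-6 / 0.0044
Re = 5.175


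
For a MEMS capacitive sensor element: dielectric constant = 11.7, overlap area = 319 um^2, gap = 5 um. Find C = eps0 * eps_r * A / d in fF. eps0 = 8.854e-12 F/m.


Step 1: Convert area to m^2: A = 319e-12 m^2
Step 2: Convert gap to m: d = 5e-6 m
Step 3: C = eps0 * eps_r * A / d
C = 8.854e-12 * 11.7 * 319e-12 / 5e-6
Step 4: Convert to fF (multiply by 1e15).
C = 6.61 fF


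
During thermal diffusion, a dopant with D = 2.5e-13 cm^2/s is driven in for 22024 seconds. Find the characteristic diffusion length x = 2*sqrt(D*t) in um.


Step 1: Compute D*t = 2.5e-13 * 22024 = 5.506e-09 cm^2
Step 2: sqrt(D*t) = 7.42024e-05 cm
Step 3: x = 2 * 7.42024e-05 cm = 1.484048e-04 cm
Step 4: Convert to um (1 cm = 1e4 um): x = 1.484 um


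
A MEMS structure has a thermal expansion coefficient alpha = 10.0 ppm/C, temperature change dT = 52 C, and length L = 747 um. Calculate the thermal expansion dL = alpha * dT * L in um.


Step 1: Convert CTE: alpha = 10.0 ppm/C = 10.0e-6 /C
Step 2: dL = 10.0e-6 * 52 * 747
dL = 0.3884 um


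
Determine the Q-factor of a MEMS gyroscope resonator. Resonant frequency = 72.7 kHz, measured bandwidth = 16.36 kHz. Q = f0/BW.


Step 1: Q = f0 / bandwidth
Step 2: Q = 72.7 / 16.36
Q = 4.4


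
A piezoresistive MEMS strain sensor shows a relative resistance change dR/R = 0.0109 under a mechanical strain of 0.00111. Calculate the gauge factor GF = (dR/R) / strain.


Step 1: Identify values.
dR/R = 0.0109, strain = 0.00111
Step 2: GF = (dR/R) / strain = 0.0109 / 0.00111
GF = 9.8


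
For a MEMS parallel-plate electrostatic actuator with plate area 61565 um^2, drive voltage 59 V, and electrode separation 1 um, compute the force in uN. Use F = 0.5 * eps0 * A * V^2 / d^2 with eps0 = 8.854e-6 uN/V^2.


Step 1: Identify parameters.
eps0 = 8.854e-6 uN/V^2, A = 61565 um^2, V = 59 V, d = 1 um
Step 2: Compute V^2 = 59^2 = 3481
Step 3: Compute d^2 = 1^2 = 1
Step 4: F = 0.5 * 8.854e-6 * 61565 * 3481 / 1
F = 948.74 uN


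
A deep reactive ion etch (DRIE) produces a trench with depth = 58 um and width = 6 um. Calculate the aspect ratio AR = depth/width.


Step 1: AR = depth / width
Step 2: AR = 58 / 6
AR = 9.7


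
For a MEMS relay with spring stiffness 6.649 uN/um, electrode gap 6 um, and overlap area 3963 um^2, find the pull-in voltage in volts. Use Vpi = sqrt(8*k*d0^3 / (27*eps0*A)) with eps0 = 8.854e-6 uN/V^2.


Step 1: Compute numerator: 8 * k * d0^3 = 8 * 6.649 * 6^3 = 11489.472
Step 2: Compute denominator: 27 * eps0 * A = 27 * 8.854e-6 * 3963 = 0.947387
Step 3: Vpi = sqrt(11489.472 / 0.947387)
Vpi = 110.13 V


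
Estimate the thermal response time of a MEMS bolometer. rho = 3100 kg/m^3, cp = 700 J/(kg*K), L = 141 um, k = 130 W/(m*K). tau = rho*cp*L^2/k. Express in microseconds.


Step 1: Convert L to m: L = 141e-6 m
Step 2: L^2 = (141e-6)^2 = 1.9881e-08 m^2
Step 3: tau = 3100 * 700 * 1.9881e-08 / 130 = 3.318598e-04 s
Step 4: Convert to microseconds (multiply by 1e6).
tau = 331.86 us


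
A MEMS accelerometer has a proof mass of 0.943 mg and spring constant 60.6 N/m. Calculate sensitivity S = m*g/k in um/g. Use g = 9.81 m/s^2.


Step 1: Convert mass: m = 0.943 mg = 9.43e-07 kg
Step 2: S = m * g / k = 9.43e-07 * 9.81 / 60.6
Step 3: S = 1.53e-07 m/g
Step 4: Convert to um/g: S = 0.153 um/g


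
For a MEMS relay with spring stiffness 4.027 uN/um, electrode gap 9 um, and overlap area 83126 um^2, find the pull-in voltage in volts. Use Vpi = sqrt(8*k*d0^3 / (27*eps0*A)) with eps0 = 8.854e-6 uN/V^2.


Step 1: Compute numerator: 8 * k * d0^3 = 8 * 4.027 * 9^3 = 23485.464
Step 2: Compute denominator: 27 * eps0 * A = 27 * 8.854e-6 * 83126 = 19.871935
Step 3: Vpi = sqrt(23485.464 / 19.871935)
Vpi = 34.38 V


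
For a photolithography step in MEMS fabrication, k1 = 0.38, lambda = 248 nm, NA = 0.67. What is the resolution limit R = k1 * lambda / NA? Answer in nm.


Step 1: Identify values: k1 = 0.38, lambda = 248 nm, NA = 0.67
Step 2: R = k1 * lambda / NA
R = 0.38 * 248 / 0.67
R = 140.7 nm


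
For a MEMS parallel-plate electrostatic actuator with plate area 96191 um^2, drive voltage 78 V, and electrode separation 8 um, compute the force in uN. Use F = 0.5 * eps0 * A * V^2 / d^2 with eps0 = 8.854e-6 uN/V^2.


Step 1: Identify parameters.
eps0 = 8.854e-6 uN/V^2, A = 96191 um^2, V = 78 V, d = 8 um
Step 2: Compute V^2 = 78^2 = 6084
Step 3: Compute d^2 = 8^2 = 64
Step 4: F = 0.5 * 8.854e-6 * 96191 * 6084 / 64
F = 40.481 uN


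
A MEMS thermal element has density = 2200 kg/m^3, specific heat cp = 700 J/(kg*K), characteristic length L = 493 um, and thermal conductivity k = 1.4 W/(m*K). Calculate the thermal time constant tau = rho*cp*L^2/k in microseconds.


Step 1: Convert L to m: L = 493e-6 m
Step 2: L^2 = (493e-6)^2 = 2.43049e-07 m^2
Step 3: tau = 2200 * 700 * 2.43049e-07 / 1.4 = 2.673539e-01 s
Step 4: Convert to microseconds (multiply by 1e6).
tau = 267353.9 us


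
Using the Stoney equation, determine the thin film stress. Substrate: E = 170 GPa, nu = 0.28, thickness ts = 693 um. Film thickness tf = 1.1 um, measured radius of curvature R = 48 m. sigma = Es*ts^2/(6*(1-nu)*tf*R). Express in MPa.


Step 1: Compute numerator: Es * ts^2 = 170 * 693^2 = 81642330 (GPa*um^2)
Step 2: Compute denominator (R in um): 6*(1-nu)*tf*R = 6*0.72*1.1*48e6 = 228096000.0 (um^2)
Step 3: sigma (GPa) = 81642330 / 228096000.0 = 3.5793e-01 GPa
Step 4: Convert to MPa (x1000): sigma = 357.9 MPa


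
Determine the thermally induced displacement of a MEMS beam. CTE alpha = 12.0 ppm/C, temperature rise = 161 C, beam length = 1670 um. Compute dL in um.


Step 1: Convert CTE: alpha = 12.0 ppm/C = 12.0e-6 /C
Step 2: dL = 12.0e-6 * 161 * 1670
dL = 3.2264 um


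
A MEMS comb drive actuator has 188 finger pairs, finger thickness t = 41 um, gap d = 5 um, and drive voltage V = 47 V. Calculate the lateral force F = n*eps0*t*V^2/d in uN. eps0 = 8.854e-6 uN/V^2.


Step 1: Parameters: n=188, eps0=8.854e-6 uN/V^2, t=41 um, V=47 V, d=5 um
Step 2: V^2 = 2209
Step 3: F = 188 * 8.854e-6 * 41 * 2209 / 5
F = 30.151 uN


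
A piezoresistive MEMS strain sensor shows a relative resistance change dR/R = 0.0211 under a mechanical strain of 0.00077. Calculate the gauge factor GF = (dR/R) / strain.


Step 1: Identify values.
dR/R = 0.0211, strain = 0.00077
Step 2: GF = (dR/R) / strain = 0.0211 / 0.00077
GF = 27.4


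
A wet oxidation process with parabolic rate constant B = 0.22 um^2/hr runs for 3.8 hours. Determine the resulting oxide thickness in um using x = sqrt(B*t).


Step 1: Compute B*t = 0.22 * 3.8 = 0.836
Step 2: x = sqrt(0.836)
x = 0.914 um


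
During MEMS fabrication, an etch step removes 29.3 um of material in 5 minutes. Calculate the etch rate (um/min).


Step 1: Etch rate = depth / time
Step 2: rate = 29.3 / 5
rate = 5.86 um/min


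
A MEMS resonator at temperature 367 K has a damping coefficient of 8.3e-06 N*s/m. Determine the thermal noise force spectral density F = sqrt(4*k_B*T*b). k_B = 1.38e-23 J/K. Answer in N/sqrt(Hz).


Step 1: Compute 4 * k_B * T * b
= 4 * 1.38e-23 * 367 * 8.3e-06
= 1.6814e-25 N^2/Hz
Step 2: F_noise = sqrt(1.6814e-25)
F_noise = 4.10e-13 N/sqrt(Hz)


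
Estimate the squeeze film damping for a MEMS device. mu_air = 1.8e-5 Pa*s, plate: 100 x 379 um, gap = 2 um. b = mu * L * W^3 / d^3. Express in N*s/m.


Step 1: Convert to SI.
L = 100e-6 m, W = 379e-6 m, d = 2e-6 m
Step 2: W^3 = (379e-6)^3 = 5.44e-11 m^3
Step 3: d^3 = (2e-6)^3 = 8.00e-18 m^3
Step 4: b = 1.8e-5 * 100e-6 * 5.44e-11 / 8.00e-18
b = 1.22e-02 N*s/m


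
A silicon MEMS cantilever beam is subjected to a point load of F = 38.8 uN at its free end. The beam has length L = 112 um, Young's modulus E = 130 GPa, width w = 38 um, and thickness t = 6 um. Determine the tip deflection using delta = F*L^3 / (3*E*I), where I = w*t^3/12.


Step 1: Calculate the second moment of area.
I = w * t^3 / 12 = 38 * 6^3 / 12 = 684.0 um^4
Step 2: Convert E to consistent units (1 GPa = 1000 uN/um^2).
E = 130 GPa = 130000 uN/um^2
Step 3: Calculate tip deflection.
delta = F * L^3 / (3 * E * I)
delta = 38.8 * 112^3 / (3 * 130000 * 684.0)
delta = 0.2043 um


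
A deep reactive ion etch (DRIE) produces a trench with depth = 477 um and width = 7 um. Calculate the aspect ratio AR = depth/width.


Step 1: AR = depth / width
Step 2: AR = 477 / 7
AR = 68.1


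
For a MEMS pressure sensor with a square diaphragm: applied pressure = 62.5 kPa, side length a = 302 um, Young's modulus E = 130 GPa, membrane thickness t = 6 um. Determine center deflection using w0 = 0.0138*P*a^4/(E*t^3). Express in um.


Step 1: Convert pressure to compatible units (E is in GPa, so P in GPa).
P = 62.5 kPa = 62.5e-6 GPa
Step 2: Compute numerator: 0.0138 * P * a^4.
a^4 = 302^4 = 8318169616
numerator = 0.0138 * 62.5e-6 * 8318169616 = 7.17442e+03
Step 3: Compute denominator: E * t^3 = 130 * 6^3 = 28080
Step 4: w0 = numerator / denominator = 7.17442e+03 / 28080 = 0.2555 um


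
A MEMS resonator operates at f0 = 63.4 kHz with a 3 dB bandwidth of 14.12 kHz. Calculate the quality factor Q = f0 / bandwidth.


Step 1: Q = f0 / bandwidth
Step 2: Q = 63.4 / 14.12
Q = 4.5


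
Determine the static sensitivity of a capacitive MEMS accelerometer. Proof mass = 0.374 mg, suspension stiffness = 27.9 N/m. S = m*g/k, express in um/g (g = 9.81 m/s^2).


Step 1: Convert mass: m = 0.374 mg = 3.74e-07 kg
Step 2: S = m * g / k = 3.74e-07 * 9.81 / 27.9
Step 3: S = 1.32e-07 m/g
Step 4: Convert to um/g: S = 0.132 um/g


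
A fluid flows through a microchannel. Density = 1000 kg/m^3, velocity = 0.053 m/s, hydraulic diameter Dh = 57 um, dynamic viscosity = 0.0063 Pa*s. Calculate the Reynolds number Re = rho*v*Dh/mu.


Step 1: Convert Dh to meters: Dh = 57e-6 m
Step 2: Re = rho * v * Dh / mu
Re = 1000 * 0.053 * 57e-6 / 0.0063
Re = 0.48


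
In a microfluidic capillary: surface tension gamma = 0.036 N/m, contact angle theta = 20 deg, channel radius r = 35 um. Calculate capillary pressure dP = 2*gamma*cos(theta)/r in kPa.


Step 1: cos(20 deg) = 0.9397
Step 2: Convert r to m: r = 35e-6 m
Step 3: dP = 2 * 0.036 * 0.9397 / 35e-6 = 1933.1 Pa
Step 4: Convert Pa to kPa (divide by 1000).
dP = 1.93 kPa


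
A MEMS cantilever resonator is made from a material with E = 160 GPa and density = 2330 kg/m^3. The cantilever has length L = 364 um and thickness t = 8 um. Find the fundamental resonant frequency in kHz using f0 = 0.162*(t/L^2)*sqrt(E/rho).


Step 1: Convert units to SI.
t_SI = 8e-6 m, L_SI = 364e-6 m
Step 2: Calculate sqrt(E/rho).
sqrt(160e9 / 2330) = 8286.71 m/s
Step 3: Compute f0.
f0 = 0.162 * 8e-6 / (364e-6)^2 * 8286.71 = 81055.9 Hz = 81.06 kHz


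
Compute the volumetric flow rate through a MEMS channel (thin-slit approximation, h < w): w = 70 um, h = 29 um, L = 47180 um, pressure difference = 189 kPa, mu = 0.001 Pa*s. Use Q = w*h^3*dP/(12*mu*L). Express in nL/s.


Step 1: Convert all dimensions to SI (meters).
w = 70e-6 m, h = 29e-6 m, L = 47180e-6 m, dP = 189e3 Pa
Step 2: Q = w * h^3 * dP / (12 * mu * L)
Q = 70e-6 * (29e-6)^3 * 189e3 / (12 * 0.001 * 47180e-6) = 5.6992099e-10 m^3/s
Step 3: Convert Q from m^3/s to nL/s (1 m^3 = 1e12 nL, so multiply by 1e12).
Q = 569.921 nL/s


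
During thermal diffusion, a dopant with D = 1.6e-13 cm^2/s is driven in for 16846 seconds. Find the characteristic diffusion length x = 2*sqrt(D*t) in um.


Step 1: Compute D*t = 1.6e-13 * 16846 = 2.69536e-09 cm^2
Step 2: sqrt(D*t) = 5.19169e-05 cm
Step 3: x = 2 * 5.19169e-05 cm = 1.038338e-04 cm
Step 4: Convert to um (1 cm = 1e4 um): x = 1.038 um
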